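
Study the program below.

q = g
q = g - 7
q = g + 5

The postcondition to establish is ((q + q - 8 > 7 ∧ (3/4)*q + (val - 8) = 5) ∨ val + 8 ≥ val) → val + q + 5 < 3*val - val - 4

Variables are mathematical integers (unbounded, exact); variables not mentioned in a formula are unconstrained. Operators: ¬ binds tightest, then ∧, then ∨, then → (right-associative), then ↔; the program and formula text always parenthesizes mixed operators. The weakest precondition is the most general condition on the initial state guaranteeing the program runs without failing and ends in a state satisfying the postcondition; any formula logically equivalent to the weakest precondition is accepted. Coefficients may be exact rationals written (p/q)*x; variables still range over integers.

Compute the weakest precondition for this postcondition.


Working backward. After the program, the postcondition ((q + q - 8 > 7 ∧ (3/4)*q + (val - 8) = 5) ∨ val + 8 ≥ val) → val + q + 5 < 3*val - val - 4 must hold; in canonical form it is q < val - 9.
Before q := g + 5: g < val - 14
Before q := g - 7: g < val - 14
Before q := g: g < val - 14
Answer: WP = g < val - 14


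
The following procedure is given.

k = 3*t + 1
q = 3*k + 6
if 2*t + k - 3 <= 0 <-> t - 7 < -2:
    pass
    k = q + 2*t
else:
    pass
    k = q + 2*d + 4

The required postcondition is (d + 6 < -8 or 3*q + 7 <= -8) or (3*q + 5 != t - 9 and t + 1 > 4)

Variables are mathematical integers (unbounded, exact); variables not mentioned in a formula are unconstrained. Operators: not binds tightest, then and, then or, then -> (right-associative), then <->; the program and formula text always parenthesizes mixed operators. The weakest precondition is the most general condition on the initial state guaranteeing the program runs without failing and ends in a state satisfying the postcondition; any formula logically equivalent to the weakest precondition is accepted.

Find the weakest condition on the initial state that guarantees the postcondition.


Working backward. After the program, the postcondition (d + 6 < -8 or 3*q + 7 <= -8) or (3*q + 5 != t - 9 and t + 1 > 4) must hold; in canonical form it is d < -14 or 3*q <= -15 or (3*q != t - 14 and t > 3).
Then branch requires d < -14 or 3*q <= -15 or (3*q != t - 14 and t > 3); else branch requires d < -14 or 3*q <= -15 or (3*q != t - 14 and t > 3).
Before the if: ((k + 2*t <= 3 <-> t < 5) -> (d < -14 or 3*q <= -15 or (3*q != t - 14 and t > 3))) and ((not (k + 2*t <= 3 <-> t < 5)) -> (d < -14 or 3*q <= -15 or (3*q != t - 14 and t > 3)))
Before q := 3*k + 6: ((k + 2*t <= 3 <-> t < 5) -> (d < -14 or 9*k <= -33 or (9*k != t - 32 and t > 3))) and ((not (k + 2*t <= 3 <-> t < 5)) -> (d < -14 or 9*k <= -33 or (9*k != t - 32 and t > 3)))
Before k := 3*t + 1: ((5*t <= 2 <-> t < 5) -> (d < -14 or 27*t <= -42 or (26*t != -41 and t > 3))) and ((not (5*t <= 2 <-> t < 5)) -> (d < -14 or 27*t <= -42 or (26*t != -41 and t > 3)))
Answer: WP = ((5*t <= 2 <-> t < 5) -> (d < -14 or 27*t <= -42 or (26*t != -41 and t > 3))) and ((not (5*t <= 2 <-> t < 5)) -> (d < -14 or 27*t <= -42 or (26*t != -41 and t > 3)))


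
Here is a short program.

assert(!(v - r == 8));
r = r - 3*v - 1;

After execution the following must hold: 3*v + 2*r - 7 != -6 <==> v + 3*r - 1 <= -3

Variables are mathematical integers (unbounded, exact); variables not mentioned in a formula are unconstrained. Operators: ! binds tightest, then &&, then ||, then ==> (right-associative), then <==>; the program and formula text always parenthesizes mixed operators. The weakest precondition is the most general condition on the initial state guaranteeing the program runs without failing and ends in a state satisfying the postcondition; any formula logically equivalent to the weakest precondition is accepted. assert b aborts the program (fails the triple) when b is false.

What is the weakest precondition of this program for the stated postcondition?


Working backward. After the program, the postcondition 3*v + 2*r - 7 != -6 <==> v + 3*r - 1 <= -3 must hold; in canonical form it is 2*r + 3*v != 1 <==> 3*r + v <= -2.
Before r := r - 3*v - 1: 2*r != 3*v + 3 <==> 3*r <= 8*v + 1
Before assert !(v - r == 8): (!(v == r + 8)) && (2*r != 3*v + 3 <==> 3*r <= 8*v + 1)
Answer: WP = (!(v == r + 8)) && (2*r != 3*v + 3 <==> 3*r <= 8*v + 1)


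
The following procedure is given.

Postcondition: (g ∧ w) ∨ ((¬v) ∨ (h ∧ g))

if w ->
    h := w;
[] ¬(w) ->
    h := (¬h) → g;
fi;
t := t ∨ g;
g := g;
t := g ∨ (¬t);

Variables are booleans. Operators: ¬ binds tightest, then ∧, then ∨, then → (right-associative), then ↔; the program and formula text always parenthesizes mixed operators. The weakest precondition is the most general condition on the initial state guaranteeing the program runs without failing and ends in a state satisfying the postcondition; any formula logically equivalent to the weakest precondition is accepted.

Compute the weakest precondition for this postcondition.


Working backward. After the program, the postcondition (g ∧ w) ∨ ((¬v) ∨ (h ∧ g)) must hold; in canonical form it is (g ∧ w) ∨ (¬v) ∨ (h ∧ g).
Before t := g ∨ (¬t): (g ∧ w) ∨ (¬v) ∨ (h ∧ g)
Before g := g: (g ∧ w) ∨ (¬v) ∨ (h ∧ g)
Before t := t ∨ g: (g ∧ w) ∨ (¬v) ∨ (h ∧ g)
Then branch requires (g ∧ w) ∨ (¬v) ∨ (w ∧ g); else branch requires (g ∧ w) ∨ (¬v) ∨ (((¬h) → g) ∧ g).
Before the if: (w → ((g ∧ w) ∨ (¬v) ∨ (w ∧ g))) ∧ ((¬w) → ((g ∧ w) ∨ (¬v) ∨ (((¬h) → g) ∧ g)))
Answer: WP = (w → ((g ∧ w) ∨ (¬v) ∨ (w ∧ g))) ∧ ((¬w) → ((g ∧ w) ∨ (¬v) ∨ (((¬h) → g) ∧ g)))


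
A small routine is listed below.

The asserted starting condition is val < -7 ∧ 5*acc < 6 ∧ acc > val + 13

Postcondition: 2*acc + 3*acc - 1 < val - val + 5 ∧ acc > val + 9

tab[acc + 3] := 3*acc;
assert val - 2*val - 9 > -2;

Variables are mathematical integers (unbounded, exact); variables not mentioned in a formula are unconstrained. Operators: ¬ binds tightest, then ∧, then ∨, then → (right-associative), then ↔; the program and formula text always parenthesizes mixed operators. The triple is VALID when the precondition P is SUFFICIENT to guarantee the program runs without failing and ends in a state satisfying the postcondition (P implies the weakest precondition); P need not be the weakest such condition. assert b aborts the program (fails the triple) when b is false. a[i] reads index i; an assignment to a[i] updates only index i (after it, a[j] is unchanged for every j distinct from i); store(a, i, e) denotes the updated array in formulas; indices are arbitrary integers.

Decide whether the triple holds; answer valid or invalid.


Working backward. After the program, the postcondition 2*acc + 3*acc - 1 < val - val + 5 ∧ acc > val + 9 must hold; in canonical form it is 5*acc < 6 ∧ acc > val + 9.
Before assert val - 2*val - 9 > -2: val < -7 ∧ 5*acc < 6 ∧ acc > val + 9
Before tab[acc + 3] := 3*acc: val < -7 ∧ 5*acc < 6 ∧ acc > val + 9
The weakest precondition is val < -7 ∧ 5*acc < 6 ∧ acc > val + 9.
Check whether val < -7 ∧ 5*acc < 6 ∧ acc > val + 13 implies it.
Every state satisfying the precondition satisfies the weakest precondition: the implication holds.
Answer: valid


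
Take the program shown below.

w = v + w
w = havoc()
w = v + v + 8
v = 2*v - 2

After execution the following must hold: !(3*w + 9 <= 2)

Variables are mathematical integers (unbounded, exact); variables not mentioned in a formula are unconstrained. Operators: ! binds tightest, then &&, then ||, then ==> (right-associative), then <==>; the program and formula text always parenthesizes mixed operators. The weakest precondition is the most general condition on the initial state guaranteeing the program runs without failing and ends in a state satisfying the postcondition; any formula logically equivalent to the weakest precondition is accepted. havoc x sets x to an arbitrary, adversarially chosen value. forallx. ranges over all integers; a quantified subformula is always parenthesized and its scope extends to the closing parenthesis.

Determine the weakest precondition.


Working backward. After the program, the postcondition !(3*w + 9 <= 2) must hold; in canonical form it is !(3*w <= -7).
Before v := 2*v - 2: !(3*w <= -7)
Before w := v + v + 8: !(6*v <= -31)
Before havoc w: !(6*v <= -31)
Before w := v + w: !(6*v <= -31)
Answer: WP = !(6*v <= -31)


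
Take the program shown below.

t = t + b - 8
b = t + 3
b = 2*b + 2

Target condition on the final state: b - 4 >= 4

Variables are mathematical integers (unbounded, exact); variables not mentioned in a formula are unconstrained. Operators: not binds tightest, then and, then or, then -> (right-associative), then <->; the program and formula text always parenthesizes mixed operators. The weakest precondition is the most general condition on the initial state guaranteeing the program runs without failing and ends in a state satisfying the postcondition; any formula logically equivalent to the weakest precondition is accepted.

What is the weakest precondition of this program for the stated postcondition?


Working backward. After the program, the postcondition b - 4 >= 4 must hold; in canonical form it is b >= 8.
Before b := 2*b + 2: 2*b >= 6
Before b := t + 3: 2*t >= 0
Before t := t + b - 8: 2*b + 2*t >= 16
Answer: WP = 2*b + 2*t >= 16


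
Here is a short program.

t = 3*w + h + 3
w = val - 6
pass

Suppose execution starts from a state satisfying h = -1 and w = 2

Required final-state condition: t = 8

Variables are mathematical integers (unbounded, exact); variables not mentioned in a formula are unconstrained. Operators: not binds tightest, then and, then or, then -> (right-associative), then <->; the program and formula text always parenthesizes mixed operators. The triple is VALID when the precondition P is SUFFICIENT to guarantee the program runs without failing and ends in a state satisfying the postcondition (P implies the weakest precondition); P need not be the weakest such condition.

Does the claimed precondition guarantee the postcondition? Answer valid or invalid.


Working backward. After the program, t = 8 must hold.
Before skip: t = 8
Before w := val - 6: t = 8
Before t := 3*w + h + 3: h + 3*w = 5
The weakest precondition is h + 3*w = 5.
Check whether h = -1 and w = 2 implies it.
Every state satisfying the precondition satisfies the weakest precondition: the implication holds.
Answer: valid


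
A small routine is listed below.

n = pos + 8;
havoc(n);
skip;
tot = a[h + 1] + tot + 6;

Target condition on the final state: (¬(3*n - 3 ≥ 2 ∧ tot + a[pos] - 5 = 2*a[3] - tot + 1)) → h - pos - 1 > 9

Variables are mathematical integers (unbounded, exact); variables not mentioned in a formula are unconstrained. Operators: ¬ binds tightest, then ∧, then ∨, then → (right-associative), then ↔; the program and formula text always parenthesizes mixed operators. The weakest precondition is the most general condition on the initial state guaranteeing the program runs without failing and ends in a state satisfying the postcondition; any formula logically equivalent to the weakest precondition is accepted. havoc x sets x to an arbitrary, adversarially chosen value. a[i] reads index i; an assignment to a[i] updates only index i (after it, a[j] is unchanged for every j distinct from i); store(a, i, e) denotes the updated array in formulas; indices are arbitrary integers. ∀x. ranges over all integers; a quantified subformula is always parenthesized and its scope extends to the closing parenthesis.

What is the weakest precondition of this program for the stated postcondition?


Working backward. After the program, the postcondition (¬(3*n - 3 ≥ 2 ∧ tot + a[pos] - 5 = 2*a[3] - tot + 1)) → h - pos - 1 > 9 must hold; in canonical form it is (¬(3*n ≥ 5 ∧ a[pos] + 2*tot = 2*a[3] + 6)) → h > pos + 10.
Before tot := a[h + 1] + tot + 6: (¬(3*n ≥ 5 ∧ 2*a[h + 1] + a[pos] + 2*tot = 2*a[3] - 6)) → h > pos + 10
Before skip: (¬(3*n ≥ 5 ∧ 2*a[h + 1] + a[pos] + 2*tot = 2*a[3] - 6)) → h > pos + 10
Before havoc n: ∀n_1. ((¬(3*n_1 ≥ 5 ∧ 2*a[h + 1] + a[pos] + 2*tot = 2*a[3] - 6)) → h > pos + 10)
Before n := pos + 8: ∀n_1. ((¬(3*n_1 ≥ 5 ∧ 2*a[h + 1] + a[pos] + 2*tot = 2*a[3] - 6)) → h > pos + 10)
Answer: WP = ∀n_1. ((¬(3*n_1 ≥ 5 ∧ 2*a[h + 1] + a[pos] + 2*tot = 2*a[3] - 6)) → h > pos + 10)


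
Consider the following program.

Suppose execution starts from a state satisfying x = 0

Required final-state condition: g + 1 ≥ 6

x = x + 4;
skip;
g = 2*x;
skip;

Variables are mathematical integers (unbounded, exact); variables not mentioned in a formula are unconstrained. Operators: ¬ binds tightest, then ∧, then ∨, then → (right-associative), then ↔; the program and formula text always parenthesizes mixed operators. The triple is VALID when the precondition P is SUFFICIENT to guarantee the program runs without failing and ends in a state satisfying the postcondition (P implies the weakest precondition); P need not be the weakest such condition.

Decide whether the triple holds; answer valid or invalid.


Working backward. After the program, the postcondition g + 1 ≥ 6 must hold; in canonical form it is g ≥ 5.
Before skip: g ≥ 5
Before g := 2*x: 2*x ≥ 5
Before skip: 2*x ≥ 5
Before x := x + 4: 2*x ≥ -3
The weakest precondition is 2*x ≥ -3.
Check whether x = 0 implies it.
Every state satisfying the precondition satisfies the weakest precondition: the implication holds.
Answer: valid


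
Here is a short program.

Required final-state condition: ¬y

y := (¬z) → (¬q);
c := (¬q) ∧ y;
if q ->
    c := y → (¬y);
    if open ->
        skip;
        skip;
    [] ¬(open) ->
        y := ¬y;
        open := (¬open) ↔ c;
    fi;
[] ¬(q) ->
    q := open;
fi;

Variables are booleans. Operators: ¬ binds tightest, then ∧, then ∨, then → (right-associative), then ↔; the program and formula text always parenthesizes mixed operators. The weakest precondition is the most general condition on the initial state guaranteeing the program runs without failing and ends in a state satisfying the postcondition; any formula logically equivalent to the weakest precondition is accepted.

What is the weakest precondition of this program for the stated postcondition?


Working backward. After the program, ¬y must hold.
Then branch requires (open → (¬y)) ∧ ((¬open) → y); else branch requires ¬y.
Before the if: (q → ((open → (¬y)) ∧ ((¬open) → y))) ∧ ((¬q) → (¬y))
Before c := (¬q) ∧ y: (q → ((open → (¬y)) ∧ ((¬open) → y))) ∧ ((¬q) → (¬y))
Before y := (¬z) → (¬q): (q → ((open → (¬((¬z) → (¬q)))) ∧ ((¬open) → ((¬z) → (¬q))))) ∧ ((¬q) → (¬((¬z) → (¬q))))
Answer: WP = (q → ((open → (¬((¬z) → (¬q)))) ∧ ((¬open) → ((¬z) → (¬q))))) ∧ ((¬q) → (¬((¬z) → (¬q))))


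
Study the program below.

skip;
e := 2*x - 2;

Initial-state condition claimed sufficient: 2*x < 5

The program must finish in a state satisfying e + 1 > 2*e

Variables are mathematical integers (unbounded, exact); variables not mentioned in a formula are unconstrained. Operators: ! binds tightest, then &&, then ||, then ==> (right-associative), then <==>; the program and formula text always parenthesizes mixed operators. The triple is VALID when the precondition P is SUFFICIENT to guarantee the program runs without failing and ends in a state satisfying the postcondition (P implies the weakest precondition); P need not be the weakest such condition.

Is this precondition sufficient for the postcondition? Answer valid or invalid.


Working backward. After the program, the postcondition e + 1 > 2*e must hold; in canonical form it is e < 1.
Before e := 2*x - 2: 2*x < 3
Before skip: 2*x < 3
The weakest precondition is 2*x < 3.
Check whether 2*x < 5 implies it.
Countermodel: at the initial state x = 2, the precondition holds but the weakest precondition fails.
Answer: invalid


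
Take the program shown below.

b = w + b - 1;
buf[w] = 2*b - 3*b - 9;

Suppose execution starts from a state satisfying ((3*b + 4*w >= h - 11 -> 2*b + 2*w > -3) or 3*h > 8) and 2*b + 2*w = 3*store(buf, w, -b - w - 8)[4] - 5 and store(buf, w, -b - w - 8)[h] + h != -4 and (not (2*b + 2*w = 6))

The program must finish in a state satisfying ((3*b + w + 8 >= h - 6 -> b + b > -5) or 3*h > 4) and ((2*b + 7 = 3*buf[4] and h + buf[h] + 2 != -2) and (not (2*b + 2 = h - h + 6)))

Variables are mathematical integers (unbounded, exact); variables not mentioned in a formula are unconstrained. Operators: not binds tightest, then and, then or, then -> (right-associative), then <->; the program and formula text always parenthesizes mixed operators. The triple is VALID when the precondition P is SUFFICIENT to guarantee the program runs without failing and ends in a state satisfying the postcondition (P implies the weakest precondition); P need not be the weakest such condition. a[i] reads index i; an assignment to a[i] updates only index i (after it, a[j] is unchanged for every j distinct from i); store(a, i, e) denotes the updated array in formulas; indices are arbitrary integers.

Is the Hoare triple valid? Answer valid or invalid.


Working backward. After the program, the postcondition ((3*b + w + 8 >= h - 6 -> b + b > -5) or 3*h > 4) and ((2*b + 7 = 3*buf[4] and h + buf[h] + 2 != -2) and (not (2*b + 2 = h - h + 6))) must hold; in canonical form it is ((3*b + w >= h - 14 -> 2*b > -5) or 3*h > 4) and 2*b = 3*buf[4] - 7 and buf[h] + h != -4 and (not (2*b = 4)).
Before buf[w] := 2*b - 3*b - 9: ((3*b + w >= h - 14 -> 2*b > -5) or 3*h > 4) and 2*b = 3*store(buf, w, -b - 9)[4] - 7 and store(buf, w, -b - 9)[h] + h != -4 and (not (2*b = 4))
Before b := w + b - 1: ((3*b + 4*w >= h - 11 -> 2*b + 2*w > -3) or 3*h > 4) and 2*b + 2*w = 3*store(buf, w, -b - w - 8)[4] - 5 and store(buf, w, -b - w - 8)[h] + h != -4 and (not (2*b + 2*w = 6))
The weakest precondition is ((3*b + 4*w >= h - 11 -> 2*b + 2*w > -3) or 3*h > 4) and 2*b + 2*w = 3*store(buf, w, -b - w - 8)[4] - 5 and store(buf, w, -b - w - 8)[h] + h != -4 and (not (2*b + 2*w = 6)).
Check whether ((3*b + 4*w >= h - 11 -> 2*b + 2*w > -3) or 3*h > 8) and 2*b + 2*w = 3*store(buf, w, -b - w - 8)[4] - 5 and store(buf, w, -b - w - 8)[h] + h != -4 and (not (2*b + 2*w = 6)) implies it.
Every state satisfying the precondition satisfies the weakest precondition: the implication holds.
Answer: valid


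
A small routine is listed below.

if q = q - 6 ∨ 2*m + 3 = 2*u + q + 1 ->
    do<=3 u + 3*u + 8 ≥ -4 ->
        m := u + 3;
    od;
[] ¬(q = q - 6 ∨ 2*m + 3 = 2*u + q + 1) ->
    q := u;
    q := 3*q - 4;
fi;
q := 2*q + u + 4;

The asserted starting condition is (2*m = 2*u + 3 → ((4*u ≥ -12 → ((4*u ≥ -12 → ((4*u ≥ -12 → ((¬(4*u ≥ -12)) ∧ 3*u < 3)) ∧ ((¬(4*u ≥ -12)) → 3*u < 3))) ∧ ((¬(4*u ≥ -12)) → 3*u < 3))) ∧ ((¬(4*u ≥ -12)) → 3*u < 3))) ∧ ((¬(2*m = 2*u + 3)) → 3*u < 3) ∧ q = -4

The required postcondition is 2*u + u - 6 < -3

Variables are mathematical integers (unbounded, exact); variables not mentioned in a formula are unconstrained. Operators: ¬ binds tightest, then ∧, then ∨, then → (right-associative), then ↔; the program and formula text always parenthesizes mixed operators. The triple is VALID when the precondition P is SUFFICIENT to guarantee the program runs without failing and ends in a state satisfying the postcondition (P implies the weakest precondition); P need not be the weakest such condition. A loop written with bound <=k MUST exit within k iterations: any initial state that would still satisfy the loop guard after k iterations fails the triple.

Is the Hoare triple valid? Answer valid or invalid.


Working backward. After the program, the postcondition 2*u + u - 6 < -3 must hold; in canonical form it is 3*u < 3.
Before q := 2*q + u + 4: 3*u < 3
Then branch requires (4*u ≥ -12 → ((4*u ≥ -12 → ((4*u ≥ -12 → ((¬(4*u ≥ -12)) ∧ 3*u < 3)) ∧ ((¬(4*u ≥ -12)) → 3*u < 3))) ∧ ((¬(4*u ≥ -12)) → 3*u < 3))) ∧ ((¬(4*u ≥ -12)) → 3*u < 3); else branch requires 3*u < 3.
Before the if: (2*m = q + 2*u - 2 → ((4*u ≥ -12 → ((4*u ≥ -12 → ((4*u ≥ -12 → ((¬(4*u ≥ -12)) ∧ 3*u < 3)) ∧ ((¬(4*u ≥ -12)) → 3*u < 3))) ∧ ((¬(4*u ≥ -12)) → 3*u < 3))) ∧ ((¬(4*u ≥ -12)) → 3*u < 3))) ∧ ((¬(2*m = q + 2*u - 2)) → 3*u < 3)
The weakest precondition is (2*m = q + 2*u - 2 → ((4*u ≥ -12 → ((4*u ≥ -12 → ((4*u ≥ -12 → ((¬(4*u ≥ -12)) ∧ 3*u < 3)) ∧ ((¬(4*u ≥ -12)) → 3*u < 3))) ∧ ((¬(4*u ≥ -12)) → 3*u < 3))) ∧ ((¬(4*u ≥ -12)) → 3*u < 3))) ∧ ((¬(2*m = q + 2*u - 2)) → 3*u < 3).
Check whether (2*m = 2*u + 3 → ((4*u ≥ -12 → ((4*u ≥ -12 → ((4*u ≥ -12 → ((¬(4*u ≥ -12)) ∧ 3*u < 3)) ∧ ((¬(4*u ≥ -12)) → 3*u < 3))) ∧ ((¬(4*u ≥ -12)) → 3*u < 3))) ∧ ((¬(4*u ≥ -12)) → 3*u < 3))) ∧ ((¬(2*m = 2*u + 3)) → 3*u < 3) ∧ q = -4 implies it.
Countermodel: at the initial state m = -3, q = -4, u = 0, the precondition holds but the weakest precondition fails.
Answer: invalid


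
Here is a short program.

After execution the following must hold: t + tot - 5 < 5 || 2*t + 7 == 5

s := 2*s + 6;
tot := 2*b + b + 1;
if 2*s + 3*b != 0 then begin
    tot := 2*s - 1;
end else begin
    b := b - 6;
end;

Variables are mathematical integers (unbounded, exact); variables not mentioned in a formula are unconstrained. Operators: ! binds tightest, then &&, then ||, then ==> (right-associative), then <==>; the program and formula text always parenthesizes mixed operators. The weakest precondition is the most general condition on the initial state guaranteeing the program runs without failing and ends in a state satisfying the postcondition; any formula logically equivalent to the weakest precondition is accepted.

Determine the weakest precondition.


Working backward. After the program, the postcondition t + tot - 5 < 5 || 2*t + 7 == 5 must hold; in canonical form it is t + tot < 10 || 2*t == -2.
Then branch requires 2*s + t < 11 || 2*t == -2; else branch requires t + tot < 10 || 2*t == -2.
Before the if: (3*b + 2*s != 0 ==> (2*s + t < 11 || 2*t == -2)) && ((!(3*b + 2*s != 0)) ==> (t + tot < 10 || 2*t == -2))
Before tot := 2*b + b + 1: (3*b + 2*s != 0 ==> (2*s + t < 11 || 2*t == -2)) && ((!(3*b + 2*s != 0)) ==> (3*b + t < 9 || 2*t == -2))
Before s := 2*s + 6: (3*b + 4*s != -12 ==> (4*s + t < -1 || 2*t == -2)) && ((!(3*b + 4*s != -12)) ==> (3*b + t < 9 || 2*t == -2))
Answer: WP = (3*b + 4*s != -12 ==> (4*s + t < -1 || 2*t == -2)) && ((!(3*b + 4*s != -12)) ==> (3*b + t < 9 || 2*t == -2))


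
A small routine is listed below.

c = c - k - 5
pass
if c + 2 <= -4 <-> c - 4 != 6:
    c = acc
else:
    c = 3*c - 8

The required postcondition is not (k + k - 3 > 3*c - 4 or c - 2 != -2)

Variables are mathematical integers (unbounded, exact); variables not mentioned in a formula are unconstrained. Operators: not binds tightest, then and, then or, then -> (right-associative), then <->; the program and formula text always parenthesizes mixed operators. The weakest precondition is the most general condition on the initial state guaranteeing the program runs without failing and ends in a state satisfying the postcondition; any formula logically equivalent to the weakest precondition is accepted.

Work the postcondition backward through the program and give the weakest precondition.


Working backward. After the program, the postcondition not (k + k - 3 > 3*c - 4 or c - 2 != -2) must hold; in canonical form it is not (2*k > 3*c - 1 or c != 0).
Then branch requires not (2*k > 3*acc - 1 or acc != 0); else branch requires not (2*k > 9*c - 25 or 3*c != 8).
Before the if: ((c <= -6 <-> c != 10) -> (not (2*k > 3*acc - 1 or acc != 0))) and ((not (c <= -6 <-> c != 10)) -> (not (2*k > 9*c - 25 or 3*c != 8)))
Before skip: ((c <= -6 <-> c != 10) -> (not (2*k > 3*acc - 1 or acc != 0))) and ((not (c <= -6 <-> c != 10)) -> (not (2*k > 9*c - 25 or 3*c != 8)))
Before c := c - k - 5: ((c <= k - 1 <-> c != k + 15) -> (not (2*k > 3*acc - 1 or acc != 0))) and ((not (c <= k - 1 <-> c != k + 15)) -> (not (11*k > 9*c - 70 or 3*c != 3*k + 23)))
Answer: WP = ((c <= k - 1 <-> c != k + 15) -> (not (2*k > 3*acc - 1 or acc != 0))) and ((not (c <= k - 1 <-> c != k + 15)) -> (not (11*k > 9*c - 70 or 3*c != 3*k + 23)))


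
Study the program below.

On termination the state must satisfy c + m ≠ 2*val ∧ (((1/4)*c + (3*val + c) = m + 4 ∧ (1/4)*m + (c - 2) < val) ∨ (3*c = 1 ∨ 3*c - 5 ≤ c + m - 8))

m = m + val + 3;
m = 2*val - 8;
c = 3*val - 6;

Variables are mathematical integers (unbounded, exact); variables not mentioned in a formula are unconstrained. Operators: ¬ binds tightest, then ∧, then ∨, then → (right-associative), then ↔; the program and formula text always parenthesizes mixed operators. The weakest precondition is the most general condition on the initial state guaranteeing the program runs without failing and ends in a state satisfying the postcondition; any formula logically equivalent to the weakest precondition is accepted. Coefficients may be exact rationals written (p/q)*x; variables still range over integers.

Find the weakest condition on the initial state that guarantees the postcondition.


Working backward. After the program, the postcondition c + m ≠ 2*val ∧ (((1/4)*c + (3*val + c) = m + 4 ∧ (1/4)*m + (c - 2) < val) ∨ (3*c = 1 ∨ 3*c - 5 ≤ c + m - 8)) must hold; in canonical form it is c + m ≠ 2*val ∧ (((5/4)*c + 3*val = m + 4 ∧ c + (1/4)*m < val + 2) ∨ 3*c = 1 ∨ 2*c ≤ m - 3).
Before c := 3*val - 6: m + val ≠ 6 ∧ (((27/4)*val = m + 23/2 ∧ (1/4)*m + 2*val < 8) ∨ 9*val = 19 ∨ 6*val ≤ m + 9)
Before m := 2*val - 8: 3*val ≠ 14 ∧ (((19/4)*val = 7/2 ∧ (5/2)*val < 10) ∨ 9*val = 19 ∨ 4*val ≤ 1)
Before m := m + val + 3: 3*val ≠ 14 ∧ (((19/4)*val = 7/2 ∧ (5/2)*val < 10) ∨ 9*val = 19 ∨ 4*val ≤ 1)
Answer: WP = 3*val ≠ 14 ∧ (((19/4)*val = 7/2 ∧ (5/2)*val < 10) ∨ 9*val = 19 ∨ 4*val ≤ 1)


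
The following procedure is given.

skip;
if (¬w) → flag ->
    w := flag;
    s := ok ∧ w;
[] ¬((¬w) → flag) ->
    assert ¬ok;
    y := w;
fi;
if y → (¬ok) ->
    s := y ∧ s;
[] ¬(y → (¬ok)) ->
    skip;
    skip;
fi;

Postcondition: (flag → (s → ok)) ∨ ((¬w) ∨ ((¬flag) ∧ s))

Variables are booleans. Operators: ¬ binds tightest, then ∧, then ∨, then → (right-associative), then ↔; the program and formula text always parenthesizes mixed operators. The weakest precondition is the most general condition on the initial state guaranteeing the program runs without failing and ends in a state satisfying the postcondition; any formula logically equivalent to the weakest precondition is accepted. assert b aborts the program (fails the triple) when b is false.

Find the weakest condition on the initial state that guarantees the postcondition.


Working backward. After the program, the postcondition (flag → (s → ok)) ∨ ((¬w) ∨ ((¬flag) ∧ s)) must hold; in canonical form it is (flag → (s → ok)) ∨ (¬w) ∨ ((¬flag) ∧ s).
Then branch requires (flag → ((y ∧ s) → ok)) ∨ (¬w) ∨ ((¬flag) ∧ y ∧ s); else branch requires (flag → (s → ok)) ∨ (¬w) ∨ ((¬flag) ∧ s).
Before the if: ((y → (¬ok)) → ((flag → ((y ∧ s) → ok)) ∨ (¬w) ∨ ((¬flag) ∧ y ∧ s))) ∧ ((¬(y → (¬ok))) → ((flag → (s → ok)) ∨ (¬w) ∨ ((¬flag) ∧ s)))
Then branch requires ((y → (¬ok)) → ((flag → ((y ∧ ok ∧ flag) → ok)) ∨ (¬flag))) ∧ ((¬(y → (¬ok))) → ((flag → ((ok ∧ flag) → ok)) ∨ (¬flag))); else branch requires (¬ok) ∧ ((w → (¬ok)) → ((flag → ((w ∧ s) → ok)) ∨ (¬w) ∨ ((¬flag) ∧ w ∧ s))) ∧ ((¬(w → (¬ok))) → ((flag → (s → ok)) ∨ (¬w) ∨ ((¬flag) ∧ s))).
Before the if: (((¬w) → flag) → (((y → (¬ok)) → ((flag → ((y ∧ ok ∧ flag) → ok)) ∨ (¬flag))) ∧ ((¬(y → (¬ok))) → ((flag → ((ok ∧ flag) → ok)) ∨ (¬flag))))) ∧ ((¬((¬w) → flag)) → ((¬ok) ∧ ((w → (¬ok)) → ((flag → ((w ∧ s) → ok)) ∨ (¬w) ∨ ((¬flag) ∧ w ∧ s))) ∧ ((¬(w → (¬ok))) → ((flag → (s → ok)) ∨ (¬w) ∨ ((¬flag) ∧ s)))))
Before skip: (((¬w) → flag) → (((y → (¬ok)) → ((flag → ((y ∧ ok ∧ flag) → ok)) ∨ (¬flag))) ∧ ((¬(y → (¬ok))) → ((flag → ((ok ∧ flag) → ok)) ∨ (¬flag))))) ∧ ((¬((¬w) → flag)) → ((¬ok) ∧ ((w → (¬ok)) → ((flag → ((w ∧ s) → ok)) ∨ (¬w) ∨ ((¬flag) ∧ w ∧ s))) ∧ ((¬(w → (¬ok))) → ((flag → (s → ok)) ∨ (¬w) ∨ ((¬flag) ∧ s)))))
Answer: WP = (((¬w) → flag) → (((y → (¬ok)) → ((flag → ((y ∧ ok ∧ flag) → ok)) ∨ (¬flag))) ∧ ((¬(y → (¬ok))) → ((flag → ((ok ∧ flag) → ok)) ∨ (¬flag))))) ∧ ((¬((¬w) → flag)) → ((¬ok) ∧ ((w → (¬ok)) → ((flag → ((w ∧ s) → ok)) ∨ (¬w) ∨ ((¬flag) ∧ w ∧ s))) ∧ ((¬(w → (¬ok))) → ((flag → (s → ok)) ∨ (¬w) ∨ ((¬flag) ∧ s)))))


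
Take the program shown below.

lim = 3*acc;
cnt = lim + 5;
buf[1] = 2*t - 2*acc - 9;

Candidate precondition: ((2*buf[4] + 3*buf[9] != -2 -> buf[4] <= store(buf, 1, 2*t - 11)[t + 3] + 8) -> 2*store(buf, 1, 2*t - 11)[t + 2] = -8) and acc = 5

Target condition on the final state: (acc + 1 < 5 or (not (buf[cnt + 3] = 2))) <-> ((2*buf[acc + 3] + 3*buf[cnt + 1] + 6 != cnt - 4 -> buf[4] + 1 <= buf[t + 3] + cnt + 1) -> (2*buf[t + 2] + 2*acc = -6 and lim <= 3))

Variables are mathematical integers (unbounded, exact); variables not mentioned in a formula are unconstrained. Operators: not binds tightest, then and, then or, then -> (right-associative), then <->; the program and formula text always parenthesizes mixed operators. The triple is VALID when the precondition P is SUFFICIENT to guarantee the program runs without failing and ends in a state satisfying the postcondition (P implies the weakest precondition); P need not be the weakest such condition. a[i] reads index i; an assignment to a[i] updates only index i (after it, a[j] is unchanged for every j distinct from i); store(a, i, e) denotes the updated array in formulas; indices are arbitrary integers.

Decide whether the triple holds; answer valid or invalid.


Working backward. After the program, the postcondition (acc + 1 < 5 or (not (buf[cnt + 3] = 2))) <-> ((2*buf[acc + 3] + 3*buf[cnt + 1] + 6 != cnt - 4 -> buf[4] + 1 <= buf[t + 3] + cnt + 1) -> (2*buf[t + 2] + 2*acc = -6 and lim <= 3)) must hold; in canonical form it is (acc < 4 or (not (buf[cnt + 3] = 2))) <-> ((2*buf[acc + 3] + 3*buf[cnt + 1] != cnt - 10 -> buf[4] <= buf[t + 3] + cnt) -> (2*buf[t + 2] + 2*acc = -6 and lim <= 3)).
Before buf[1] := 2*t - 2*acc - 9: (acc < 4 or (not (store(buf, 1, -2*acc + 2*t - 9)[cnt + 3] = 2))) <-> ((2*store(buf, 1, -2*acc + 2*t - 9)[acc + 3] + 3*store(buf, 1, -2*acc + 2*t - 9)[cnt + 1] != cnt - 10 -> buf[4] <= store(buf, 1, -2*acc + 2*t - 9)[t + 3] + cnt) -> (2*store(buf, 1, -2*acc + 2*t - 9)[t + 2] + 2*acc = -6 and lim <= 3))
Before cnt := lim + 5: (acc < 4 or (not (store(buf, 1, -2*acc + 2*t - 9)[lim + 8] = 2))) <-> ((2*store(buf, 1, -2*acc + 2*t - 9)[acc + 3] + 3*store(buf, 1, -2*acc + 2*t - 9)[lim + 6] != lim - 5 -> buf[4] <= store(buf, 1, -2*acc + 2*t - 9)[t + 3] + lim + 5) -> (2*store(buf, 1, -2*acc + 2*t - 9)[t + 2] + 2*acc = -6 and lim <= 3))
Before lim := 3*acc: (acc < 4 or (not (store(buf, 1, -2*acc + 2*t - 9)[3*acc + 8] = 2))) <-> ((3*store(buf, 1, -2*acc + 2*t - 9)[3*acc + 6] + 2*store(buf, 1, -2*acc + 2*t - 9)[acc + 3] != 3*acc - 5 -> buf[4] <= store(buf, 1, -2*acc + 2*t - 9)[t + 3] + 3*acc + 5) -> (2*store(buf, 1, -2*acc + 2*t - 9)[t + 2] + 2*acc = -6 and 3*acc <= 3))
The weakest precondition is (acc < 4 or (not (store(buf, 1, -2*acc + 2*t - 9)[3*acc + 8] = 2))) <-> ((3*store(buf, 1, -2*acc + 2*t - 9)[3*acc + 6] + 2*store(buf, 1, -2*acc + 2*t - 9)[acc + 3] != 3*acc - 5 -> buf[4] <= store(buf, 1, -2*acc + 2*t - 9)[t + 3] + 3*acc + 5) -> (2*store(buf, 1, -2*acc + 2*t - 9)[t + 2] + 2*acc = -6 and 3*acc <= 3)).
Check whether ((2*buf[4] + 3*buf[9] != -2 -> buf[4] <= store(buf, 1, 2*t - 11)[t + 3] + 8) -> 2*store(buf, 1, 2*t - 11)[t + 2] = -8) and acc = 5 implies it.
Countermodel: at the initial state acc = 5, buf = {[1] = 5, [2] = 5, [3] = -9, [4] = 0, [8] = -90451, [9] = -1, [21] = 60304, [23] = 14, elsewhere 5}, t = 0, the precondition holds but the weakest precondition fails.
Answer: invalid


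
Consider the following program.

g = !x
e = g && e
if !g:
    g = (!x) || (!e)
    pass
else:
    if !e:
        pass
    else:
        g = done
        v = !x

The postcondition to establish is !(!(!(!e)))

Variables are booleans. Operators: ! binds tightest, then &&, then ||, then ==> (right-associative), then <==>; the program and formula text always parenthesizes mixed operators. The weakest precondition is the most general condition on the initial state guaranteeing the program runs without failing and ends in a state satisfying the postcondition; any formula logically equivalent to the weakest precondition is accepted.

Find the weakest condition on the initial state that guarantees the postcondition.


Working backward. After the program, the postcondition !(!(!(!e))) must hold; in canonical form it is e.
Then branch requires e; else branch requires (!e) ==> e.
Before the if: ((!g) ==> e) && (g ==> ((!e) ==> e))
Before e := g && e: ((!g) ==> (g && e)) && (g ==> ((!(g && e)) ==> (g && e)))
Before g := !x: (x ==> ((!x) && e)) && ((!x) ==> ((!((!x) && e)) ==> ((!x) && e)))
Answer: WP = (x ==> ((!x) && e)) && ((!x) ==> ((!((!x) && e)) ==> ((!x) && e)))


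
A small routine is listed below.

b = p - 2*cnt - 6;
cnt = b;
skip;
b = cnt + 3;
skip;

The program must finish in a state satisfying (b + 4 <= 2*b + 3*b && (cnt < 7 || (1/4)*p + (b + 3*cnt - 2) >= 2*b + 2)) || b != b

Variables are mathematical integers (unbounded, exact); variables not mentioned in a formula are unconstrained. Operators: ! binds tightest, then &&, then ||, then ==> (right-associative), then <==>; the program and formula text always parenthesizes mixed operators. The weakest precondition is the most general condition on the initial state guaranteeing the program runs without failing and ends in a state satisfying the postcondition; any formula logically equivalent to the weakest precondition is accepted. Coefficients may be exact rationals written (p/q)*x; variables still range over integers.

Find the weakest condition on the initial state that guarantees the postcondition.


Working backward. After the program, the postcondition (b + 4 <= 2*b + 3*b && (cnt < 7 || (1/4)*p + (b + 3*cnt - 2) >= 2*b + 2)) || b != b must hold; in canonical form it is 4*b >= 4 && (cnt < 7 || 3*cnt + (1/4)*p >= b + 4).
Before skip: 4*b >= 4 && (cnt < 7 || 3*cnt + (1/4)*p >= b + 4)
Before b := cnt + 3: 4*cnt >= -8 && (cnt < 7 || 2*cnt + (1/4)*p >= 7)
Before skip: 4*cnt >= -8 && (cnt < 7 || 2*cnt + (1/4)*p >= 7)
Before cnt := b: 4*b >= -8 && (b < 7 || 2*b + (1/4)*p >= 7)
Before b := p - 2*cnt - 6: 4*p >= 8*cnt + 16 && (p < 2*cnt + 13 || (9/4)*p >= 4*cnt + 19)
Answer: WP = 4*p >= 8*cnt + 16 && (p < 2*cnt + 13 || (9/4)*p >= 4*cnt + 19)


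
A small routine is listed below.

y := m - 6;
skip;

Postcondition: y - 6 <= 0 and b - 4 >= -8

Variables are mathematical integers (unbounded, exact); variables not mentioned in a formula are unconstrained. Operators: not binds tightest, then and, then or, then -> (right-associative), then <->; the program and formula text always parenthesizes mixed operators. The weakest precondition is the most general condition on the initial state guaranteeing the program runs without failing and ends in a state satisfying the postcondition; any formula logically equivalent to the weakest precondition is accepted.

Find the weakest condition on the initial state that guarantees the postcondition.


Working backward. After the program, the postcondition y - 6 <= 0 and b - 4 >= -8 must hold; in canonical form it is y <= 6 and b >= -4.
Before skip: y <= 6 and b >= -4
Before y := m - 6: m <= 12 and b >= -4
Answer: WP = m <= 12 and b >= -4


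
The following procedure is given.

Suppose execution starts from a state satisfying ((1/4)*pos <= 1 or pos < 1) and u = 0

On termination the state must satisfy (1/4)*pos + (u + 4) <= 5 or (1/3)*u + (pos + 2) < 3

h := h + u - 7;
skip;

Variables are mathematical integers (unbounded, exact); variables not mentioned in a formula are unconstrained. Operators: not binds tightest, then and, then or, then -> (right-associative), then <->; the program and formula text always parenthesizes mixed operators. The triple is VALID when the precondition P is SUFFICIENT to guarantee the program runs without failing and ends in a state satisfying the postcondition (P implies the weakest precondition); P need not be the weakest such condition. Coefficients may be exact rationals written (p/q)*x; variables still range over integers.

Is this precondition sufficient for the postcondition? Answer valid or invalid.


Working backward. After the program, the postcondition (1/4)*pos + (u + 4) <= 5 or (1/3)*u + (pos + 2) < 3 must hold; in canonical form it is (1/4)*pos + u <= 1 or pos + (1/3)*u < 1.
Before skip: (1/4)*pos + u <= 1 or pos + (1/3)*u < 1
Before h := h + u - 7: (1/4)*pos + u <= 1 or pos + (1/3)*u < 1
The weakest precondition is (1/4)*pos + u <= 1 or pos + (1/3)*u < 1.
Check whether ((1/4)*pos <= 1 or pos < 1) and u = 0 implies it.
Every state satisfying the precondition satisfies the weakest precondition: the implication holds.
Answer: valid


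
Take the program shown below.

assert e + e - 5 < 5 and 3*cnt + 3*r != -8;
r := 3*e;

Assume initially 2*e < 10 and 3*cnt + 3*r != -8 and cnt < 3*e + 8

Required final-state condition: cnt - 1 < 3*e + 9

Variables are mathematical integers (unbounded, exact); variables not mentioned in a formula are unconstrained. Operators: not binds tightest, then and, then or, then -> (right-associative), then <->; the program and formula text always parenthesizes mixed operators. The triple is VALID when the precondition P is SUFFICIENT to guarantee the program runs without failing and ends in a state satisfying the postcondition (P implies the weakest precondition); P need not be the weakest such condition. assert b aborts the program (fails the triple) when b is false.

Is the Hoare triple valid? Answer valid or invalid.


Working backward. After the program, the postcondition cnt - 1 < 3*e + 9 must hold; in canonical form it is cnt < 3*e + 10.
Before r := 3*e: cnt < 3*e + 10
Before assert e + e - 5 < 5 and 3*cnt + 3*r != -8: 2*e < 10 and 3*cnt + 3*r != -8 and cnt < 3*e + 10
The weakest precondition is 2*e < 10 and 3*cnt + 3*r != -8 and cnt < 3*e + 10.
Check whether 2*e < 10 and 3*cnt + 3*r != -8 and cnt < 3*e + 8 implies it.
Every state satisfying the precondition satisfies the weakest precondition: the implication holds.
Answer: valid


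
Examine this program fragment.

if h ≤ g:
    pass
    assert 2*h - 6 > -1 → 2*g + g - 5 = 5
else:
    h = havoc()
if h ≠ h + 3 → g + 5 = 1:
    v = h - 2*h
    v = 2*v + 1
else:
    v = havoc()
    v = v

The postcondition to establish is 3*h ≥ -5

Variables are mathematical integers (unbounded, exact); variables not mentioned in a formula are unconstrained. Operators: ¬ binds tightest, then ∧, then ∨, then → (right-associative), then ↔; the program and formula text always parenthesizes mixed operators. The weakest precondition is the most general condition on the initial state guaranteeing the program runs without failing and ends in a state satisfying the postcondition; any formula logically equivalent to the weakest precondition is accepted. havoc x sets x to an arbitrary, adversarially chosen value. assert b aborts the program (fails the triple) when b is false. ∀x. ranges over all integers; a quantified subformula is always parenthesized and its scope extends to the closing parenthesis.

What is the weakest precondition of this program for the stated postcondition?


Working backward. After the program, 3*h ≥ -5 must hold.
Then branch requires 3*h ≥ -5; else branch requires 3*h ≥ -5.
Before the if: (g = -4 → 3*h ≥ -5) ∧ ((¬(g = -4)) → 3*h ≥ -5)
Then branch requires (2*h > 5 → 3*g = 10) ∧ (g = -4 → 3*h ≥ -5) ∧ ((¬(g = -4)) → 3*h ≥ -5); else branch requires ∀h_1. ((g = -4 → 3*h_1 ≥ -5) ∧ ((¬(g = -4)) → 3*h_1 ≥ -5)).
Before the if: (h ≤ g → ((2*h > 5 → 3*g = 10) ∧ (g = -4 → 3*h ≥ -5) ∧ ((¬(g = -4)) → 3*h ≥ -5))) ∧ ((¬(h ≤ g)) → (∀h_1. ((g = -4 → 3*h_1 ≥ -5) ∧ ((¬(g = -4)) → 3*h_1 ≥ -5))))
Answer: WP = (h ≤ g → ((2*h > 5 → 3*g = 10) ∧ (g = -4 → 3*h ≥ -5) ∧ ((¬(g = -4)) → 3*h ≥ -5))) ∧ ((¬(h ≤ g)) → (∀h_1. ((g = -4 → 3*h_1 ≥ -5) ∧ ((¬(g = -4)) → 3*h_1 ≥ -5))))
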